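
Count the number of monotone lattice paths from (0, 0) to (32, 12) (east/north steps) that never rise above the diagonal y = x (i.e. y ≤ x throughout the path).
Number of paths = 13421343481

By the reflection principle (André's argument), the number of monotone paths to (32, 12) with n ≤ m that never go above y = x is C(44, 32) − C(44, 33) = 21090682613 − 7669339132 = 13421343481.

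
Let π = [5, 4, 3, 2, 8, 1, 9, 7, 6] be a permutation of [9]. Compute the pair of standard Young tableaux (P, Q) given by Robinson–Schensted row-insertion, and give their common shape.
P = [1, 6, 9] / [2, 7] / [3, 8] / [4] / [5];  Q = [1, 5, 7] / [2, 8] / [3, 9] / [4] / [6];  common shape = (3, 2, 2, 1, 1)

Row-insert the values π_1, π_2, … into P one at a time, bumping the leftmost entry strictly greater than the inserted value down to the next row. The recording tableau Q records, in position (i, j), the step at which that cell was added to P.
  Insert 5 (step 1): P = [5];  Q = [1]
  Insert 4 (step 2): P = [4] / [5];  Q = [1] / [2]
  Insert 3 (step 3): P = [3] / [4] / [5];  Q = [1] / [2] / [3]
  Insert 2 (step 4): P = [2] / [3] / [4] / [5];  Q = [1] / [2] / [3] / [4]
  Insert 8 (step 5): P = [2, 8] / [3] / [4] / [5];  Q = [1, 5] / [2] / [3] / [4]
  Insert 1 (step 6): P = [1, 8] / [2] / [3] / [4] / [5];  Q = [1, 5] / [2] / [3] / [4] / [6]
  Insert 9 (step 7): P = [1, 8, 9] / [2] / [3] / [4] / [5];  Q = [1, 5, 7] / [2] / [3] / [4] / [6]
  Insert 7 (step 8): P = [1, 7, 9] / [2, 8] / [3] / [4] / [5];  Q = [1, 5, 7] / [2, 8] / [3] / [4] / [6]
  Insert 6 (step 9): P = [1, 6, 9] / [2, 7] / [3, 8] / [4] / [5];  Q = [1, 5, 7] / [2, 8] / [3, 9] / [4] / [6]
Final shape: (3, 2, 2, 1, 1).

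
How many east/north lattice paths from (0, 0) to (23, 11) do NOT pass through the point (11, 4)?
Number of paths = 217318140

Total paths from (0, 0) to (23, 11): C(34, 23) = 286097760. Paths through (11, 4): (paths (0, 0) → (11, 4)) × (paths (11, 4) → (23, 11)) = C(15, 11) · C(19, 12) = 1365 · 50388 = 68779620. Avoidance count = 286097760 − 68779620 = 217318140.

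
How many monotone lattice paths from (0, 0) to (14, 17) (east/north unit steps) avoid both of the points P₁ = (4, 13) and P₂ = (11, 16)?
Number of paths = 211790965

Inclusion–exclusion. Total paths: C(31, 14) = 265182525. Through P₁: C(17, 4)·C(14, 10) = 2382380. Through P₂: C(27, 11)·C(4, 3) = 52151580. Since P₁ is strictly southwest of P₂, a monotone path through both must visit P₁ then P₂; paths through both = C(17, 4)·C(10, 7)·C(4, 3) = 1142400. Avoid both = 265182525 − 2382380 − 52151580 + 1142400 = 211790965.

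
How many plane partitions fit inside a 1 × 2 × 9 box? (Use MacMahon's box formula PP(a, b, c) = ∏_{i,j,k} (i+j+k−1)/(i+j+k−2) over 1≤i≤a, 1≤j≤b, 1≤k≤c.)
PP(1, 2, 9) = 55

Evaluate the triple product over i = 1..1, j = 1..2, k = 1..9. The factors are (2/1) · (3/2) · (4/3) · (5/4) · (6/5) · (7/6) · (8/7) · (9/8) · … (18 factors total). The numerators and denominators telescope so the product is an integer; carrying out the multiplication exactly gives PP(1, 2, 9) = 55.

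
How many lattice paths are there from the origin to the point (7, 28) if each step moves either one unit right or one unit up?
Number of paths = 6724520

A monotone lattice path from (0, 0) to (7, 28) consists of 7 east steps and 28 north steps in some order, so it is determined by which 7 of the 35 steps are east. The count is C(35, 7) = 6724520.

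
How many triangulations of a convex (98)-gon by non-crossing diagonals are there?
C_96 = 3721443204405954385563870541379246659709506697378694300

These polygon triangulations are counted by the Catalan number C_n = (1/(n + 1)) · C(2n, n). For n = 96: C_96 = (1/97) · C(192, 96) = 360979990827377575399695442513786925991822149645733347100/97 = 3721443204405954385563870541379246659709506697378694300.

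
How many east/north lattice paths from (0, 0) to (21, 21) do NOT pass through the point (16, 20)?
Number of paths = 494410641780

Total paths from (0, 0) to (21, 21): C(42, 21) = 538257874440. Paths through (16, 20): (paths (0, 0) → (16, 20)) × (paths (16, 20) → (21, 21)) = C(36, 16) · C(6, 5) = 7307872110 · 6 = 43847232660. Avoidance count = 538257874440 − 43847232660 = 494410641780.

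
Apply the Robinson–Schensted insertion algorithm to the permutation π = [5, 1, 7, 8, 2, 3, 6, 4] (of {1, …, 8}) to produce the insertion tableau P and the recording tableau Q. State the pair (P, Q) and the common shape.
P = [1, 2, 3, 4] / [5, 6, 8] / [7];  Q = [1, 3, 4, 7] / [2, 5, 6] / [8];  common shape = (4, 3, 1)

Row-insert the values π_1, π_2, … into P one at a time, bumping the leftmost entry strictly greater than the inserted value down to the next row. The recording tableau Q records, in position (i, j), the step at which that cell was added to P.
  Insert 5 (step 1): P = [5];  Q = [1]
  Insert 1 (step 2): P = [1] / [5];  Q = [1] / [2]
  Insert 7 (step 3): P = [1, 7] / [5];  Q = [1, 3] / [2]
  Insert 8 (step 4): P = [1, 7, 8] / [5];  Q = [1, 3, 4] / [2]
  Insert 2 (step 5): P = [1, 2, 8] / [5, 7];  Q = [1, 3, 4] / [2, 5]
  Insert 3 (step 6): P = [1, 2, 3] / [5, 7, 8];  Q = [1, 3, 4] / [2, 5, 6]
  Insert 6 (step 7): P = [1, 2, 3, 6] / [5, 7, 8];  Q = [1, 3, 4, 7] / [2, 5, 6]
  Insert 4 (step 8): P = [1, 2, 3, 4] / [5, 6, 8] / [7];  Q = [1, 3, 4, 7] / [2, 5, 6] / [8]
Final shape: (4, 3, 1).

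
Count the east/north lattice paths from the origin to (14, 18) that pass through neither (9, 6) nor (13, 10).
Number of paths = 433321216

Inclusion–exclusion. Total paths: C(32, 14) = 471435600. Through P₁: C(15, 9)·C(17, 5) = 30970940. Through P₂: C(23, 13)·C(9, 1) = 10296594. Since P₁ is strictly southwest of P₂, a monotone path through both must visit P₁ then P₂; paths through both = C(15, 9)·C(8, 4)·C(9, 1) = 3153150. Avoid both = 471435600 − 30970940 − 10296594 + 3153150 = 433321216.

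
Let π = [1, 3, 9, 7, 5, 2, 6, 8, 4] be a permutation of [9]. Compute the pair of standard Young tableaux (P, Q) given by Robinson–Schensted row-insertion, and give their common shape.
P = [1, 2, 4, 6, 8] / [3, 5] / [7] / [9];  Q = [1, 2, 3, 7, 8] / [4, 9] / [5] / [6];  common shape = (5, 2, 1, 1)

Row-insert the values π_1, π_2, … into P one at a time, bumping the leftmost entry strictly greater than the inserted value down to the next row. The recording tableau Q records, in position (i, j), the step at which that cell was added to P.
  Insert 1 (step 1): P = [1];  Q = [1]
  Insert 3 (step 2): P = [1, 3];  Q = [1, 2]
  Insert 9 (step 3): P = [1, 3, 9];  Q = [1, 2, 3]
  Insert 7 (step 4): P = [1, 3, 7] / [9];  Q = [1, 2, 3] / [4]
  Insert 5 (step 5): P = [1, 3, 5] / [7] / [9];  Q = [1, 2, 3] / [4] / [5]
  Insert 2 (step 6): P = [1, 2, 5] / [3] / [7] / [9];  Q = [1, 2, 3] / [4] / [5] / [6]
  Insert 6 (step 7): P = [1, 2, 5, 6] / [3] / [7] / [9];  Q = [1, 2, 3, 7] / [4] / [5] / [6]
  Insert 8 (step 8): P = [1, 2, 5, 6, 8] / [3] / [7] / [9];  Q = [1, 2, 3, 7, 8] / [4] / [5] / [6]
  Insert 4 (step 9): P = [1, 2, 4, 6, 8] / [3, 5] / [7] / [9];  Q = [1, 2, 3, 7, 8] / [4, 9] / [5] / [6]
Final shape: (5, 2, 1, 1).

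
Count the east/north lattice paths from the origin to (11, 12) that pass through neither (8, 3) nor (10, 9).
Number of paths = 964746

Inclusion–exclusion. Total paths: C(23, 11) = 1352078. Through P₁: C(11, 8)·C(12, 3) = 36300. Through P₂: C(19, 10)·C(4, 1) = 369512. Since P₁ is strictly southwest of P₂, a monotone path through both must visit P₁ then P₂; paths through both = C(11, 8)·C(8, 2)·C(4, 1) = 18480. Avoid both = 1352078 − 36300 − 369512 + 18480 = 964746.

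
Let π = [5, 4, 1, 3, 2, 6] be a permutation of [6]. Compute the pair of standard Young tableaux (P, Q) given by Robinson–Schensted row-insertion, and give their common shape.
P = [1, 2, 6] / [3] / [4] / [5];  Q = [1, 4, 6] / [2] / [3] / [5];  common shape = (3, 1, 1, 1)

Row-insert the values π_1, π_2, … into P one at a time, bumping the leftmost entry strictly greater than the inserted value down to the next row. The recording tableau Q records, in position (i, j), the step at which that cell was added to P.
  Insert 5 (step 1): P = [5];  Q = [1]
  Insert 4 (step 2): P = [4] / [5];  Q = [1] / [2]
  Insert 1 (step 3): P = [1] / [4] / [5];  Q = [1] / [2] / [3]
  Insert 3 (step 4): P = [1, 3] / [4] / [5];  Q = [1, 4] / [2] / [3]
  Insert 2 (step 5): P = [1, 2] / [3] / [4] / [5];  Q = [1, 4] / [2] / [3] / [5]
  Insert 6 (step 6): P = [1, 2, 6] / [3] / [4] / [5];  Q = [1, 4, 6] / [2] / [3] / [5]
Final shape: (3, 1, 1, 1).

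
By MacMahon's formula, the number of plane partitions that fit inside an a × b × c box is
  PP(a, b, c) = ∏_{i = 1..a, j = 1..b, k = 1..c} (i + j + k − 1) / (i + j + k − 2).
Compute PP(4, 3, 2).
PP(4, 3, 2) = 490

Evaluate the triple product over i = 1..4, j = 1..3, k = 1..2. The factors are (2/1) · (3/2) · (3/2) · (4/3) · (4/3) · (5/4) · (3/2) · (4/3) · … (24 factors total). The numerators and denominators telescope so the product is an integer; carrying out the multiplication exactly gives PP(4, 3, 2) = 490.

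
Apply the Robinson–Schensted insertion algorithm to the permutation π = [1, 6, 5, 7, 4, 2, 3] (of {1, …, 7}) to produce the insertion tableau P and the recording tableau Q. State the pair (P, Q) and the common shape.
P = [1, 2, 3] / [4, 7] / [5] / [6];  Q = [1, 2, 4] / [3, 7] / [5] / [6];  common shape = (3, 2, 1, 1)

Row-insert the values π_1, π_2, … into P one at a time, bumping the leftmost entry strictly greater than the inserted value down to the next row. The recording tableau Q records, in position (i, j), the step at which that cell was added to P.
  Insert 1 (step 1): P = [1];  Q = [1]
  Insert 6 (step 2): P = [1, 6];  Q = [1, 2]
  Insert 5 (step 3): P = [1, 5] / [6];  Q = [1, 2] / [3]
  Insert 7 (step 4): P = [1, 5, 7] / [6];  Q = [1, 2, 4] / [3]
  Insert 4 (step 5): P = [1, 4, 7] / [5] / [6];  Q = [1, 2, 4] / [3] / [5]
  Insert 2 (step 6): P = [1, 2, 7] / [4] / [5] / [6];  Q = [1, 2, 4] / [3] / [5] / [6]
  Insert 3 (step 7): P = [1, 2, 3] / [4, 7] / [5] / [6];  Q = [1, 2, 4] / [3, 7] / [5] / [6]
Final shape: (3, 2, 1, 1).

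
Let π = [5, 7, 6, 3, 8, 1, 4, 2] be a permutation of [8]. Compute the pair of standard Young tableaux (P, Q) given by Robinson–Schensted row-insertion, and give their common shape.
P = [1, 2, 8] / [3, 4] / [5, 6] / [7];  Q = [1, 2, 5] / [3, 7] / [4, 8] / [6];  common shape = (3, 2, 2, 1)

Row-insert the values π_1, π_2, … into P one at a time, bumping the leftmost entry strictly greater than the inserted value down to the next row. The recording tableau Q records, in position (i, j), the step at which that cell was added to P.
  Insert 5 (step 1): P = [5];  Q = [1]
  Insert 7 (step 2): P = [5, 7];  Q = [1, 2]
  Insert 6 (step 3): P = [5, 6] / [7];  Q = [1, 2] / [3]
  Insert 3 (step 4): P = [3, 6] / [5] / [7];  Q = [1, 2] / [3] / [4]
  Insert 8 (step 5): P = [3, 6, 8] / [5] / [7];  Q = [1, 2, 5] / [3] / [4]
  Insert 1 (step 6): P = [1, 6, 8] / [3] / [5] / [7];  Q = [1, 2, 5] / [3] / [4] / [6]
  Insert 4 (step 7): P = [1, 4, 8] / [3, 6] / [5] / [7];  Q = [1, 2, 5] / [3, 7] / [4] / [6]
  Insert 2 (step 8): P = [1, 2, 8] / [3, 4] / [5, 6] / [7];  Q = [1, 2, 5] / [3, 7] / [4, 8] / [6]
Final shape: (3, 2, 2, 1).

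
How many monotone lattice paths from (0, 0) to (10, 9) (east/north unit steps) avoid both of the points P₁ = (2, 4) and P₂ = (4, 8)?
Number of paths = 71183

Inclusion–exclusion. Total paths: C(19, 10) = 92378. Through P₁: C(6, 2)·C(13, 8) = 19305. Through P₂: C(12, 4)·C(7, 6) = 3465. Since P₁ is strictly southwest of P₂, a monotone path through both must visit P₁ then P₂; paths through both = C(6, 2)·C(6, 2)·C(7, 6) = 1575. Avoid both = 92378 − 19305 − 3465 + 1575 = 71183.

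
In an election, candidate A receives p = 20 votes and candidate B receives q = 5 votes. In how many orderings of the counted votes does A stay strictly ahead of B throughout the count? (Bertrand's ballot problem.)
Strict-lead orderings = 31878

Total orderings of the 25 votes with 20 for A: C(25, 20) = 53130. By the Bertrand ballot formula (Cycle Lemma / reflection principle), the number of orderings in which A is strictly ahead of B throughout is (p − q)/(p + q) · C(p + q, p) = (20 − 5)/(20 + 5) · 53130 = 31878.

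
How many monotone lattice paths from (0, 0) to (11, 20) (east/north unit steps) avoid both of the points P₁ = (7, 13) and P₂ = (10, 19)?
Number of paths = 32054055

Inclusion–exclusion. Total paths: C(31, 11) = 84672315. Through P₁: C(20, 7)·C(11, 4) = 25581600. Through P₂: C(29, 10)·C(2, 1) = 40060020. Since P₁ is strictly southwest of P₂, a monotone path through both must visit P₁ then P₂; paths through both = C(20, 7)·C(9, 3)·C(2, 1) = 13023360. Avoid both = 84672315 − 25581600 − 40060020 + 13023360 = 32054055.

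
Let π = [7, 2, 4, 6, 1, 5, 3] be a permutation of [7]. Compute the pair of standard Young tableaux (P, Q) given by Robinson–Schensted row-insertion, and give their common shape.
P = [1, 3, 5] / [2, 4] / [6] / [7];  Q = [1, 3, 4] / [2, 6] / [5] / [7];  common shape = (3, 2, 1, 1)

Row-insert the values π_1, π_2, … into P one at a time, bumping the leftmost entry strictly greater than the inserted value down to the next row. The recording tableau Q records, in position (i, j), the step at which that cell was added to P.
  Insert 7 (step 1): P = [7];  Q = [1]
  Insert 2 (step 2): P = [2] / [7];  Q = [1] / [2]
  Insert 4 (step 3): P = [2, 4] / [7];  Q = [1, 3] / [2]
  Insert 6 (step 4): P = [2, 4, 6] / [7];  Q = [1, 3, 4] / [2]
  Insert 1 (step 5): P = [1, 4, 6] / [2] / [7];  Q = [1, 3, 4] / [2] / [5]
  Insert 5 (step 6): P = [1, 4, 5] / [2, 6] / [7];  Q = [1, 3, 4] / [2, 6] / [5]
  Insert 3 (step 7): P = [1, 3, 5] / [2, 4] / [6] / [7];  Q = [1, 3, 4] / [2, 6] / [5] / [7]
Final shape: (3, 2, 1, 1).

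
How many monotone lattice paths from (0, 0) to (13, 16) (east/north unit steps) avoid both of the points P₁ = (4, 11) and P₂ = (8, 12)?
Number of paths = 50118915

Inclusion–exclusion. Total paths: C(29, 13) = 67863915. Through P₁: C(15, 4)·C(14, 9) = 2732730. Through P₂: C(20, 8)·C(9, 5) = 15872220. Since P₁ is strictly southwest of P₂, a monotone path through both must visit P₁ then P₂; paths through both = C(15, 4)·C(5, 4)·C(9, 5) = 859950. Avoid both = 67863915 − 2732730 − 15872220 + 859950 = 50118915.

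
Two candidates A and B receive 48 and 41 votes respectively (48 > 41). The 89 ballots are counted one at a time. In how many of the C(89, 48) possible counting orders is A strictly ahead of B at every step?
Strict-lead orderings = 3126537204395671682632170

Total orderings of the 89 votes with 48 for A: C(89, 48) = 39751687313030682822037590. By the Bertrand ballot formula (Cycle Lemma / reflection principle), the number of orderings in which A is strictly ahead of B throughout is (p − q)/(p + q) · C(p + q, p) = (48 − 41)/(48 + 41) · 39751687313030682822037590 = 3126537204395671682632170.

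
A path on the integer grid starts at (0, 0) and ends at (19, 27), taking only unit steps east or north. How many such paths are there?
Number of paths = 4154246671960

A monotone lattice path from (0, 0) to (19, 27) consists of 19 east steps and 27 north steps in some order, so it is determined by which 19 of the 46 steps are east. The count is C(46, 19) = 4154246671960.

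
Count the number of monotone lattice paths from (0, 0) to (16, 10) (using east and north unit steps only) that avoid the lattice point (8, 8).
Number of paths = 4732585

Total paths from (0, 0) to (16, 10): C(26, 16) = 5311735. Paths through (8, 8): (paths (0, 0) → (8, 8)) × (paths (8, 8) → (16, 10)) = C(16, 8) · C(10, 8) = 12870 · 45 = 579150. Avoidance count = 5311735 − 579150 = 4732585.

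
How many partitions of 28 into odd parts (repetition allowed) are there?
p_odd(28) = 222

Enumerate partitions using only odd parts via the recurrence o(n, m) = o(n, m−2) + o(n−m, m) over odd m, starting from the largest odd part ≤ n. This gives p_odd(28) = 222. (Euler's theorem: equals the count of distinct-part partitions.)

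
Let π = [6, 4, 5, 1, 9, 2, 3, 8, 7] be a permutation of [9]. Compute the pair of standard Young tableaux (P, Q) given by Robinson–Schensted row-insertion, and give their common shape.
P = [1, 2, 3, 7] / [4, 5, 8] / [6, 9];  Q = [1, 3, 5, 8] / [2, 6, 7] / [4, 9];  common shape = (4, 3, 2)

Row-insert the values π_1, π_2, … into P one at a time, bumping the leftmost entry strictly greater than the inserted value down to the next row. The recording tableau Q records, in position (i, j), the step at which that cell was added to P.
  Insert 6 (step 1): P = [6];  Q = [1]
  Insert 4 (step 2): P = [4] / [6];  Q = [1] / [2]
  Insert 5 (step 3): P = [4, 5] / [6];  Q = [1, 3] / [2]
  Insert 1 (step 4): P = [1, 5] / [4] / [6];  Q = [1, 3] / [2] / [4]
  Insert 9 (step 5): P = [1, 5, 9] / [4] / [6];  Q = [1, 3, 5] / [2] / [4]
  Insert 2 (step 6): P = [1, 2, 9] / [4, 5] / [6];  Q = [1, 3, 5] / [2, 6] / [4]
  Insert 3 (step 7): P = [1, 2, 3] / [4, 5, 9] / [6];  Q = [1, 3, 5] / [2, 6, 7] / [4]
  Insert 8 (step 8): P = [1, 2, 3, 8] / [4, 5, 9] / [6];  Q = [1, 3, 5, 8] / [2, 6, 7] / [4]
  Insert 7 (step 9): P = [1, 2, 3, 7] / [4, 5, 8] / [6, 9];  Q = [1, 3, 5, 8] / [2, 6, 7] / [4, 9]
Final shape: (4, 3, 2).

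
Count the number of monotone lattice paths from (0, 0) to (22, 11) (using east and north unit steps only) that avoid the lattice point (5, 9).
Number of paths = 193194378

Total paths from (0, 0) to (22, 11): C(33, 22) = 193536720. Paths through (5, 9): (paths (0, 0) → (5, 9)) × (paths (5, 9) → (22, 11)) = C(14, 5) · C(19, 17) = 2002 · 171 = 342342. Avoidance count = 193536720 − 342342 = 193194378.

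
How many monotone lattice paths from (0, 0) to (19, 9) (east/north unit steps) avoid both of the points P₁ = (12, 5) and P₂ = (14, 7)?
Number of paths = 3202668

Inclusion–exclusion. Total paths: C(28, 19) = 6906900. Through P₁: C(17, 12)·C(11, 7) = 2042040. Through P₂: C(21, 14)·C(7, 5) = 2441880. Since P₁ is strictly southwest of P₂, a monotone path through both must visit P₁ then P₂; paths through both = C(17, 12)·C(4, 2)·C(7, 5) = 779688. Avoid both = 6906900 − 2042040 − 2441880 + 779688 = 3202668.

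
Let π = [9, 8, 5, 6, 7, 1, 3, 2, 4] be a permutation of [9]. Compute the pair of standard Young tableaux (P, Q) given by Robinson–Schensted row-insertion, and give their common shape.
P = [1, 2, 4] / [3, 6, 7] / [5] / [8] / [9];  Q = [1, 4, 5] / [2, 7, 9] / [3] / [6] / [8];  common shape = (3, 3, 1, 1, 1)

Row-insert the values π_1, π_2, … into P one at a time, bumping the leftmost entry strictly greater than the inserted value down to the next row. The recording tableau Q records, in position (i, j), the step at which that cell was added to P.
  Insert 9 (step 1): P = [9];  Q = [1]
  Insert 8 (step 2): P = [8] / [9];  Q = [1] / [2]
  Insert 5 (step 3): P = [5] / [8] / [9];  Q = [1] / [2] / [3]
  Insert 6 (step 4): P = [5, 6] / [8] / [9];  Q = [1, 4] / [2] / [3]
  Insert 7 (step 5): P = [5, 6, 7] / [8] / [9];  Q = [1, 4, 5] / [2] / [3]
  Insert 1 (step 6): P = [1, 6, 7] / [5] / [8] / [9];  Q = [1, 4, 5] / [2] / [3] / [6]
  Insert 3 (step 7): P = [1, 3, 7] / [5, 6] / [8] / [9];  Q = [1, 4, 5] / [2, 7] / [3] / [6]
  Insert 2 (step 8): P = [1, 2, 7] / [3, 6] / [5] / [8] / [9];  Q = [1, 4, 5] / [2, 7] / [3] / [6] / [8]
  Insert 4 (step 9): P = [1, 2, 4] / [3, 6, 7] / [5] / [8] / [9];  Q = [1, 4, 5] / [2, 7, 9] / [3] / [6] / [8]
Final shape: (3, 3, 1, 1, 1).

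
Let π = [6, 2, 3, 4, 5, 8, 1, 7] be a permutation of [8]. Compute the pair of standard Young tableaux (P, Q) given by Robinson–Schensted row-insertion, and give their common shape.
P = [1, 3, 4, 5, 7] / [2, 8] / [6];  Q = [1, 3, 4, 5, 6] / [2, 8] / [7];  common shape = (5, 2, 1)

Row-insert the values π_1, π_2, … into P one at a time, bumping the leftmost entry strictly greater than the inserted value down to the next row. The recording tableau Q records, in position (i, j), the step at which that cell was added to P.
  Insert 6 (step 1): P = [6];  Q = [1]
  Insert 2 (step 2): P = [2] / [6];  Q = [1] / [2]
  Insert 3 (step 3): P = [2, 3] / [6];  Q = [1, 3] / [2]
  Insert 4 (step 4): P = [2, 3, 4] / [6];  Q = [1, 3, 4] / [2]
  Insert 5 (step 5): P = [2, 3, 4, 5] / [6];  Q = [1, 3, 4, 5] / [2]
  Insert 8 (step 6): P = [2, 3, 4, 5, 8] / [6];  Q = [1, 3, 4, 5, 6] / [2]
  Insert 1 (step 7): P = [1, 3, 4, 5, 8] / [2] / [6];  Q = [1, 3, 4, 5, 6] / [2] / [7]
  Insert 7 (step 8): P = [1, 3, 4, 5, 7] / [2, 8] / [6];  Q = [1, 3, 4, 5, 6] / [2, 8] / [7]
Final shape: (5, 2, 1).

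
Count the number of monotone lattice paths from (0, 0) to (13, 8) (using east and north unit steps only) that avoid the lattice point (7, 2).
Number of paths = 170226

Total paths from (0, 0) to (13, 8): C(21, 13) = 203490. Paths through (7, 2): (paths (0, 0) → (7, 2)) × (paths (7, 2) → (13, 8)) = C(9, 7) · C(12, 6) = 36 · 924 = 33264. Avoidance count = 203490 − 33264 = 170226.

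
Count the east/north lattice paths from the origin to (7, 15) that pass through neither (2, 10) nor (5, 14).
Number of paths = 125958

Inclusion–exclusion. Total paths: C(22, 7) = 170544. Through P₁: C(12, 2)·C(10, 5) = 16632. Through P₂: C(19, 5)·C(3, 2) = 34884. Since P₁ is strictly southwest of P₂, a monotone path through both must visit P₁ then P₂; paths through both = C(12, 2)·C(7, 3)·C(3, 2) = 6930. Avoid both = 170544 − 16632 − 34884 + 6930 = 125958.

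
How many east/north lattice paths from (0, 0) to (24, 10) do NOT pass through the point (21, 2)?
Number of paths = 131086395

Total paths from (0, 0) to (24, 10): C(34, 24) = 131128140. Paths through (21, 2): (paths (0, 0) → (21, 2)) × (paths (21, 2) → (24, 10)) = C(23, 21) · C(11, 3) = 253 · 165 = 41745. Avoidance count = 131128140 − 41745 = 131086395.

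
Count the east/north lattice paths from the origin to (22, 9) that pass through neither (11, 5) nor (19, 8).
Number of paths = 8200335

Inclusion–exclusion. Total paths: C(31, 22) = 20160075. Through P₁: C(16, 11)·C(15, 11) = 5962320. Through P₂: C(27, 19)·C(4, 3) = 8880300. Since P₁ is strictly southwest of P₂, a monotone path through both must visit P₁ then P₂; paths through both = C(16, 11)·C(11, 8)·C(4, 3) = 2882880. Avoid both = 20160075 − 5962320 − 8880300 + 2882880 = 8200335.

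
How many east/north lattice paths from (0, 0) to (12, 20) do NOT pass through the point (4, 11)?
Number of paths = 192609690

Total paths from (0, 0) to (12, 20): C(32, 12) = 225792840. Paths through (4, 11): (paths (0, 0) → (4, 11)) × (paths (4, 11) → (12, 20)) = C(15, 4) · C(17, 8) = 1365 · 24310 = 33183150. Avoidance count = 225792840 − 33183150 = 192609690.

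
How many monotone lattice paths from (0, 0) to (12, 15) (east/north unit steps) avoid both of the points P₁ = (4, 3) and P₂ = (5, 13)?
Number of paths = 12680322

Inclusion–exclusion. Total paths: C(27, 12) = 17383860. Through P₁: C(7, 4)·C(20, 8) = 4408950. Through P₂: C(18, 5)·C(9, 7) = 308448. Since P₁ is strictly southwest of P₂, a monotone path through both must visit P₁ then P₂; paths through both = C(7, 4)·C(11, 1)·C(9, 7) = 13860. Avoid both = 17383860 − 4408950 − 308448 + 13860 = 12680322.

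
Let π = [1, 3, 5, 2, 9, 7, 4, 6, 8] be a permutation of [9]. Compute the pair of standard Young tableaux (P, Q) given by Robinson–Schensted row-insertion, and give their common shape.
P = [1, 2, 4, 6, 8] / [3, 5, 7] / [9];  Q = [1, 2, 3, 5, 9] / [4, 6, 8] / [7];  common shape = (5, 3, 1)

Row-insert the values π_1, π_2, … into P one at a time, bumping the leftmost entry strictly greater than the inserted value down to the next row. The recording tableau Q records, in position (i, j), the step at which that cell was added to P.
  Insert 1 (step 1): P = [1];  Q = [1]
  Insert 3 (step 2): P = [1, 3];  Q = [1, 2]
  Insert 5 (step 3): P = [1, 3, 5];  Q = [1, 2, 3]
  Insert 2 (step 4): P = [1, 2, 5] / [3];  Q = [1, 2, 3] / [4]
  Insert 9 (step 5): P = [1, 2, 5, 9] / [3];  Q = [1, 2, 3, 5] / [4]
  Insert 7 (step 6): P = [1, 2, 5, 7] / [3, 9];  Q = [1, 2, 3, 5] / [4, 6]
  Insert 4 (step 7): P = [1, 2, 4, 7] / [3, 5] / [9];  Q = [1, 2, 3, 5] / [4, 6] / [7]
  Insert 6 (step 8): P = [1, 2, 4, 6] / [3, 5, 7] / [9];  Q = [1, 2, 3, 5] / [4, 6, 8] / [7]
  Insert 8 (step 9): P = [1, 2, 4, 6, 8] / [3, 5, 7] / [9];  Q = [1, 2, 3, 5, 9] / [4, 6, 8] / [7]
Final shape: (5, 3, 1).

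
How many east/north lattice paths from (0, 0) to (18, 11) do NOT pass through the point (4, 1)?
Number of paths = 24791010

Total paths from (0, 0) to (18, 11): C(29, 18) = 34597290. Paths through (4, 1): (paths (0, 0) → (4, 1)) × (paths (4, 1) → (18, 11)) = C(5, 4) · C(24, 14) = 5 · 1961256 = 9806280. Avoidance count = 34597290 − 9806280 = 24791010.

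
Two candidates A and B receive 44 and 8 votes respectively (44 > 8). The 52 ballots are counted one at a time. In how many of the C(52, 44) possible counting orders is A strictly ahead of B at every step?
Strict-lead orderings = 520987950

Total orderings of the 52 votes with 44 for A: C(52, 44) = 752538150. By the Bertrand ballot formula (Cycle Lemma / reflection principle), the number of orderings in which A is strictly ahead of B throughout is (p − q)/(p + q) · C(p + q, p) = (44 − 8)/(44 + 8) · 752538150 = 520987950.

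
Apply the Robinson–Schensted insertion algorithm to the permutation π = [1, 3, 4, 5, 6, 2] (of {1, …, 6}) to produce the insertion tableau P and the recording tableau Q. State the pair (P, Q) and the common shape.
P = [1, 2, 4, 5, 6] / [3];  Q = [1, 2, 3, 4, 5] / [6];  common shape = (5, 1)

Row-insert the values π_1, π_2, … into P one at a time, bumping the leftmost entry strictly greater than the inserted value down to the next row. The recording tableau Q records, in position (i, j), the step at which that cell was added to P.
  Insert 1 (step 1): P = [1];  Q = [1]
  Insert 3 (step 2): P = [1, 3];  Q = [1, 2]
  Insert 4 (step 3): P = [1, 3, 4];  Q = [1, 2, 3]
  Insert 5 (step 4): P = [1, 3, 4, 5];  Q = [1, 2, 3, 4]
  Insert 6 (step 5): P = [1, 3, 4, 5, 6];  Q = [1, 2, 3, 4, 5]
  Insert 2 (step 6): P = [1, 2, 4, 5, 6] / [3];  Q = [1, 2, 3, 4, 5] / [6]
Final shape: (5, 1).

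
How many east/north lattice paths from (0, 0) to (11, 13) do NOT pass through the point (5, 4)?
Number of paths = 1865514

Total paths from (0, 0) to (11, 13): C(24, 11) = 2496144. Paths through (5, 4): (paths (0, 0) → (5, 4)) × (paths (5, 4) → (11, 13)) = C(9, 5) · C(15, 6) = 126 · 5005 = 630630. Avoidance count = 2496144 − 630630 = 1865514.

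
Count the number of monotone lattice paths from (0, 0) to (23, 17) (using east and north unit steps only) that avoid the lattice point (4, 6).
Number of paths = 77260645800

Total paths from (0, 0) to (23, 17): C(40, 23) = 88732378800. Paths through (4, 6): (paths (0, 0) → (4, 6)) × (paths (4, 6) → (23, 17)) = C(10, 4) · C(30, 19) = 210 · 54627300 = 11471733000. Avoidance count = 88732378800 − 11471733000 = 77260645800.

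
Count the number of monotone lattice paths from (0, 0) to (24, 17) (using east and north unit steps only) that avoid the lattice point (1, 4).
Number of paths = 140030532450

Total paths from (0, 0) to (24, 17): C(41, 24) = 151584480450. Paths through (1, 4): (paths (0, 0) → (1, 4)) × (paths (1, 4) → (24, 17)) = C(5, 1) · C(36, 23) = 5 · 2310789600 = 11553948000. Avoidance count = 151584480450 − 11553948000 = 140030532450.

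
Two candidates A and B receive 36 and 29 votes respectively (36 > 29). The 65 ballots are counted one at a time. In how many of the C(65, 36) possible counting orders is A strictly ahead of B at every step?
Strict-lead orderings = 270048001755057904

Total orderings of the 65 votes with 36 for A: C(65, 36) = 2507588587725537680. By the Bertrand ballot formula (Cycle Lemma / reflection principle), the number of orderings in which A is strictly ahead of B throughout is (p − q)/(p + q) · C(p + q, p) = (36 − 29)/(36 + 29) · 2507588587725537680 = 270048001755057904.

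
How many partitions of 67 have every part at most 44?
p(67, parts ≤ 44) = 2675181

Use the recurrence p(n, m) = p(n, m−1) + p(n−m, m): either the largest part is < m (count p(n, m−1)) or the largest part is exactly m (remove one copy of m, count p(n−m, m)). With p(0, ·) = 1 this gives p(67, parts ≤ 44) = 2675181. (By conjugating Young diagrams, this also counts partitions of 67 into at most 44 parts.)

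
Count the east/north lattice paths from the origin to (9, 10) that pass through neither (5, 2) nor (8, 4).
Number of paths = 79988

Inclusion–exclusion. Total paths: C(19, 9) = 92378. Through P₁: C(7, 5)·C(12, 4) = 10395. Through P₂: C(12, 8)·C(7, 1) = 3465. Since P₁ is strictly southwest of P₂, a monotone path through both must visit P₁ then P₂; paths through both = C(7, 5)·C(5, 3)·C(7, 1) = 1470. Avoid both = 92378 − 10395 − 3465 + 1470 = 79988.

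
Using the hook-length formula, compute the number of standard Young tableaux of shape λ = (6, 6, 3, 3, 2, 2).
# SYT of shape (6, 6, 3, 3, 2, 2) = 1303638336

Hook-length formula: f^λ = n! / Π hook(c), product over all cells c of the Young diagram. For λ = (6, 6, 3, 3, 2, 2), n = 22 boxes. Hook lengths by row (left-to-right, top-to-bottom): [11, 10, 7, 4, 3, 2]; [10, 9, 6, 3, 2, 1]; [6, 5, 2]; [5, 4, 1]; [3, 2]; [2, 1]. Product of hooks = 862202880000. So f^λ = 22! / 862202880000 = 1124000727777607680000 / 862202880000 = 1303638336.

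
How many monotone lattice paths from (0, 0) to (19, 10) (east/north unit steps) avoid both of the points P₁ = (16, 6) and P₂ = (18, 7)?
Number of paths = 16391111

Inclusion–exclusion. Total paths: C(29, 19) = 20030010. Through P₁: C(22, 16)·C(7, 3) = 2611455. Through P₂: C(25, 18)·C(4, 1) = 1922800. Since P₁ is strictly southwest of P₂, a monotone path through both must visit P₁ then P₂; paths through both = C(22, 16)·C(3, 2)·C(4, 1) = 895356. Avoid both = 20030010 − 2611455 − 1922800 + 895356 = 16391111.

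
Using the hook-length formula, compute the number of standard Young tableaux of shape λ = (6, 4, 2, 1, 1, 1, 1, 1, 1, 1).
# SYT of shape (6, 4, 2, 1, 1, 1, 1, 1, 1, 1) = 6651216

Hook-length formula: f^λ = n! / Π hook(c), product over all cells c of the Young diagram. For λ = (6, 4, 2, 1, 1, 1, 1, 1, 1, 1), n = 19 boxes. Hook lengths by row (left-to-right, top-to-bottom): [15, 7, 5, 4, 2, 1]; [12, 4, 2, 1]; [9, 1]; [7]; [6]; [5]; [4]; [3]; [2]; [1]. Product of hooks = 18289152000. So f^λ = 19! / 18289152000 = 121645100408832000 / 18289152000 = 6651216.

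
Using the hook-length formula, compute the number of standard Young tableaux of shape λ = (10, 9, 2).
# SYT of shape (10, 9, 2) = 2351440

Hook-length formula: f^λ = n! / Π hook(c), product over all cells c of the Young diagram. For λ = (10, 9, 2), n = 21 boxes. Hook lengths by row (left-to-right, top-to-bottom): [12, 11, 9, 8, 7, 6, 5, 4, 3, 1]; [10, 9, 7, 6, 5, 4, 3, 2, 1]; [2, 1]. Product of hooks = 21727512576000. So f^λ = 21! / 21727512576000 = 51090942171709440000 / 21727512576000 = 2351440.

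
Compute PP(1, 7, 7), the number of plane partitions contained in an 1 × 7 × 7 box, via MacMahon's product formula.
PP(1, 7, 7) = 3432

Evaluate the triple product over i = 1..1, j = 1..7, k = 1..7. The factors are (2/1) · (3/2) · (4/3) · (5/4) · (6/5) · (7/6) · (8/7) · (3/2) · … (49 factors total). The numerators and denominators telescope so the product is an integer; carrying out the multiplication exactly gives PP(1, 7, 7) = 3432.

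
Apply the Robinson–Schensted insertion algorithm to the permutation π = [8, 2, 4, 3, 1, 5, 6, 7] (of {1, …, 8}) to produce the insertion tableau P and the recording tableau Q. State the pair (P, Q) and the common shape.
P = [1, 3, 5, 6, 7] / [2] / [4] / [8];  Q = [1, 3, 6, 7, 8] / [2] / [4] / [5];  common shape = (5, 1, 1, 1)

Row-insert the values π_1, π_2, … into P one at a time, bumping the leftmost entry strictly greater than the inserted value down to the next row. The recording tableau Q records, in position (i, j), the step at which that cell was added to P.
  Insert 8 (step 1): P = [8];  Q = [1]
  Insert 2 (step 2): P = [2] / [8];  Q = [1] / [2]
  Insert 4 (step 3): P = [2, 4] / [8];  Q = [1, 3] / [2]
  Insert 3 (step 4): P = [2, 3] / [4] / [8];  Q = [1, 3] / [2] / [4]
  Insert 1 (step 5): P = [1, 3] / [2] / [4] / [8];  Q = [1, 3] / [2] / [4] / [5]
  Insert 5 (step 6): P = [1, 3, 5] / [2] / [4] / [8];  Q = [1, 3, 6] / [2] / [4] / [5]
  Insert 6 (step 7): P = [1, 3, 5, 6] / [2] / [4] / [8];  Q = [1, 3, 6, 7] / [2] / [4] / [5]
  Insert 7 (step 8): P = [1, 3, 5, 6, 7] / [2] / [4] / [8];  Q = [1, 3, 6, 7, 8] / [2] / [4] / [5]
Final shape: (5, 1, 1, 1).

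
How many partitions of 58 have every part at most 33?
p(58, parts ≤ 33) = 707882

Use the recurrence p(n, m) = p(n, m−1) + p(n−m, m): either the largest part is < m (count p(n, m−1)) or the largest part is exactly m (remove one copy of m, count p(n−m, m)). With p(0, ·) = 1 this gives p(58, parts ≤ 33) = 707882. (By conjugating Young diagrams, this also counts partitions of 58 into at most 33 parts.)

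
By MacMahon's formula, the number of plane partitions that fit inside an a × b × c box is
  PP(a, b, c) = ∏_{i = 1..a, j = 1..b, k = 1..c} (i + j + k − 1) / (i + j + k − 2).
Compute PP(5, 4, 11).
PP(5, 4, 11) = 381644355456

Evaluate the triple product over i = 1..5, j = 1..4, k = 1..11. The factors are (2/1) · (3/2) · (4/3) · (5/4) · (6/5) · (7/6) · (8/7) · (9/8) · … (220 factors total). The numerators and denominators telescope so the product is an integer; carrying out the multiplication exactly gives PP(5, 4, 11) = 381644355456.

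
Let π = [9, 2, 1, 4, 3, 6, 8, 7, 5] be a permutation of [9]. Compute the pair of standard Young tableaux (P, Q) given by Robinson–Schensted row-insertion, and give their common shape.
P = [1, 3, 5, 7] / [2, 4, 6] / [8] / [9];  Q = [1, 4, 6, 7] / [2, 5, 8] / [3] / [9];  common shape = (4, 3, 1, 1)

Row-insert the values π_1, π_2, … into P one at a time, bumping the leftmost entry strictly greater than the inserted value down to the next row. The recording tableau Q records, in position (i, j), the step at which that cell was added to P.
  Insert 9 (step 1): P = [9];  Q = [1]
  Insert 2 (step 2): P = [2] / [9];  Q = [1] / [2]
  Insert 1 (step 3): P = [1] / [2] / [9];  Q = [1] / [2] / [3]
  Insert 4 (step 4): P = [1, 4] / [2] / [9];  Q = [1, 4] / [2] / [3]
  Insert 3 (step 5): P = [1, 3] / [2, 4] / [9];  Q = [1, 4] / [2, 5] / [3]
  Insert 6 (step 6): P = [1, 3, 6] / [2, 4] / [9];  Q = [1, 4, 6] / [2, 5] / [3]
  Insert 8 (step 7): P = [1, 3, 6, 8] / [2, 4] / [9];  Q = [1, 4, 6, 7] / [2, 5] / [3]
  Insert 7 (step 8): P = [1, 3, 6, 7] / [2, 4, 8] / [9];  Q = [1, 4, 6, 7] / [2, 5, 8] / [3]
  Insert 5 (step 9): P = [1, 3, 5, 7] / [2, 4, 6] / [8] / [9];  Q = [1, 4, 6, 7] / [2, 5, 8] / [3] / [9]
Final shape: (4, 3, 1, 1).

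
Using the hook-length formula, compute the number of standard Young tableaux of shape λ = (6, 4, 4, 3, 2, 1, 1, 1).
# SYT of shape (6, 4, 4, 3, 2, 1, 1, 1) = 3361763328

Hook-length formula: f^λ = n! / Π hook(c), product over all cells c of the Young diagram. For λ = (6, 4, 4, 3, 2, 1, 1, 1), n = 22 boxes. Hook lengths by row (left-to-right, top-to-bottom): [13, 9, 7, 5, 2, 1]; [10, 6, 4, 2]; [9, 5, 3, 1]; [7, 3, 1]; [5, 1]; [3]; [2]; [1]. Product of hooks = 334348560000. So f^λ = 22! / 334348560000 = 1124000727777607680000 / 334348560000 = 3361763328.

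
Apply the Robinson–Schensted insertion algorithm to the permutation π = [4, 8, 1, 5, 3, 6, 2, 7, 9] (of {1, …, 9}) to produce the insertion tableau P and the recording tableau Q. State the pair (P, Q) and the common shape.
P = [1, 2, 6, 7, 9] / [3, 5] / [4] / [8];  Q = [1, 2, 6, 8, 9] / [3, 4] / [5] / [7];  common shape = (5, 2, 1, 1)

Row-insert the values π_1, π_2, … into P one at a time, bumping the leftmost entry strictly greater than the inserted value down to the next row. The recording tableau Q records, in position (i, j), the step at which that cell was added to P.
  Insert 4 (step 1): P = [4];  Q = [1]
  Insert 8 (step 2): P = [4, 8];  Q = [1, 2]
  Insert 1 (step 3): P = [1, 8] / [4];  Q = [1, 2] / [3]
  Insert 5 (step 4): P = [1, 5] / [4, 8];  Q = [1, 2] / [3, 4]
  Insert 3 (step 5): P = [1, 3] / [4, 5] / [8];  Q = [1, 2] / [3, 4] / [5]
  Insert 6 (step 6): P = [1, 3, 6] / [4, 5] / [8];  Q = [1, 2, 6] / [3, 4] / [5]
  Insert 2 (step 7): P = [1, 2, 6] / [3, 5] / [4] / [8];  Q = [1, 2, 6] / [3, 4] / [5] / [7]
  Insert 7 (step 8): P = [1, 2, 6, 7] / [3, 5] / [4] / [8];  Q = [1, 2, 6, 8] / [3, 4] / [5] / [7]
  Insert 9 (step 9): P = [1, 2, 6, 7, 9] / [3, 5] / [4] / [8];  Q = [1, 2, 6, 8, 9] / [3, 4] / [5] / [7]
Final shape: (5, 2, 1, 1).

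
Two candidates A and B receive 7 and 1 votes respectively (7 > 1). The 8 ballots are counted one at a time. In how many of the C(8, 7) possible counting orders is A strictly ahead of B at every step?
Strict-lead orderings = 6

Total orderings of the 8 votes with 7 for A: C(8, 7) = 8. By the Bertrand ballot formula (Cycle Lemma / reflection principle), the number of orderings in which A is strictly ahead of B throughout is (p − q)/(p + q) · C(p + q, p) = (7 − 1)/(7 + 1) · 8 = 6.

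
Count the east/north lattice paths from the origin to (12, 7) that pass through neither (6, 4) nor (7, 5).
Number of paths = 24936

Inclusion–exclusion. Total paths: C(19, 12) = 50388. Through P₁: C(10, 6)·C(9, 6) = 17640. Through P₂: C(12, 7)·C(7, 5) = 16632. Since P₁ is strictly southwest of P₂, a monotone path through both must visit P₁ then P₂; paths through both = C(10, 6)·C(2, 1)·C(7, 5) = 8820. Avoid both = 50388 − 17640 − 16632 + 8820 = 24936.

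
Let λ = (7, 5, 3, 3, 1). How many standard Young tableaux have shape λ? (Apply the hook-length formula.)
# SYT of shape (7, 5, 3, 3, 1) = 33331662

Hook-length formula: f^λ = n! / Π hook(c), product over all cells c of the Young diagram. For λ = (7, 5, 3, 3, 1), n = 19 boxes. Hook lengths by row (left-to-right, top-to-bottom): [11, 9, 8, 5, 4, 2, 1]; [8, 6, 5, 2, 1]; [5, 3, 2]; [4, 2, 1]; [1]. Product of hooks = 3649536000. So f^λ = 19! / 3649536000 = 121645100408832000 / 3649536000 = 33331662.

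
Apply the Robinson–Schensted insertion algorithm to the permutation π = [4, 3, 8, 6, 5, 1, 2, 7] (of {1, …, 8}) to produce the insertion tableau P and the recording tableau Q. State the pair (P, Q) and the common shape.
P = [1, 2, 7] / [3, 5] / [4, 6] / [8];  Q = [1, 3, 8] / [2, 4] / [5, 7] / [6];  common shape = (3, 2, 2, 1)

Row-insert the values π_1, π_2, … into P one at a time, bumping the leftmost entry strictly greater than the inserted value down to the next row. The recording tableau Q records, in position (i, j), the step at which that cell was added to P.
  Insert 4 (step 1): P = [4];  Q = [1]
  Insert 3 (step 2): P = [3] / [4];  Q = [1] / [2]
  Insert 8 (step 3): P = [3, 8] / [4];  Q = [1, 3] / [2]
  Insert 6 (step 4): P = [3, 6] / [4, 8];  Q = [1, 3] / [2, 4]
  Insert 5 (step 5): P = [3, 5] / [4, 6] / [8];  Q = [1, 3] / [2, 4] / [5]
  Insert 1 (step 6): P = [1, 5] / [3, 6] / [4] / [8];  Q = [1, 3] / [2, 4] / [5] / [6]
  Insert 2 (step 7): P = [1, 2] / [3, 5] / [4, 6] / [8];  Q = [1, 3] / [2, 4] / [5, 7] / [6]
  Insert 7 (step 8): P = [1, 2, 7] / [3, 5] / [4, 6] / [8];  Q = [1, 3, 8] / [2, 4] / [5, 7] / [6]
Final shape: (3, 2, 2, 1).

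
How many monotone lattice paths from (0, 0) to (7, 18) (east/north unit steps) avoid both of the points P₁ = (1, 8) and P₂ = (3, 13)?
Number of paths = 361882

Inclusion–exclusion. Total paths: C(25, 7) = 480700. Through P₁: C(9, 1)·C(16, 6) = 72072. Through P₂: C(16, 3)·C(9, 4) = 70560. Since P₁ is strictly southwest of P₂, a monotone path through both must visit P₁ then P₂; paths through both = C(9, 1)·C(7, 2)·C(9, 4) = 23814. Avoid both = 480700 − 72072 − 70560 + 23814 = 361882.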